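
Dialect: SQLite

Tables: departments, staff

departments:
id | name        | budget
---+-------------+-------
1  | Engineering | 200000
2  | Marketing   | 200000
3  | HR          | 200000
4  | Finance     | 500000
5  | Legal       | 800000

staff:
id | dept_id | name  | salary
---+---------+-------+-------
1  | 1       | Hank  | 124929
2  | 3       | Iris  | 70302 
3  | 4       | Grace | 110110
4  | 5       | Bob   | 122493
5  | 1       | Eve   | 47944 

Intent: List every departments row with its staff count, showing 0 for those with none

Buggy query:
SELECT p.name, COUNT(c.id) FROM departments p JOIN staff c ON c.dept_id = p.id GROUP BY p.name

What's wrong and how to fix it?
Bug: INNER JOIN drops departments rows that have no matching staff rows

Fix: Use LEFT JOIN so parents without children still appear (COUNT(c.id) gives 0)

Corrected query:
SELECT p.name, COUNT(c.id) FROM departments p LEFT JOIN staff c ON c.dept_id = p.id GROUP BY p.name

Result:
name        | COUNT(c.id)
------------+------------
Engineering | 2          
Finance     | 1          
HR          | 1          
Legal       | 1          
Marketing   | 0          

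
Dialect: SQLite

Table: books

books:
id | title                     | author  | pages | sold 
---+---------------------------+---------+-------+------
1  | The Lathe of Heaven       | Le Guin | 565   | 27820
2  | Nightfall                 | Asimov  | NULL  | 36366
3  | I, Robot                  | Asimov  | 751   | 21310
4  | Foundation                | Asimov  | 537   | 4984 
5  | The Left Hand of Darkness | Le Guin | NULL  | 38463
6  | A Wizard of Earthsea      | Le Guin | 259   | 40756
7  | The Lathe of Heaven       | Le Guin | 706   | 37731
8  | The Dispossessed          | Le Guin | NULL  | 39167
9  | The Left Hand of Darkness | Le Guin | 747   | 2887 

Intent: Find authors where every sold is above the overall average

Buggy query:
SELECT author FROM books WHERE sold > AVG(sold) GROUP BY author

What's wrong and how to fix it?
Bug: AVG() is an aggregate; it can't sit directly in WHERE

Fix: Use a subquery for AVG and a HAVING MIN(...) filter so the condition holds for every row in the group

Corrected query:
SELECT author FROM books GROUP BY author HAVING MIN(sold) > (SELECT AVG(sold) FROM books)

Result:
(no rows)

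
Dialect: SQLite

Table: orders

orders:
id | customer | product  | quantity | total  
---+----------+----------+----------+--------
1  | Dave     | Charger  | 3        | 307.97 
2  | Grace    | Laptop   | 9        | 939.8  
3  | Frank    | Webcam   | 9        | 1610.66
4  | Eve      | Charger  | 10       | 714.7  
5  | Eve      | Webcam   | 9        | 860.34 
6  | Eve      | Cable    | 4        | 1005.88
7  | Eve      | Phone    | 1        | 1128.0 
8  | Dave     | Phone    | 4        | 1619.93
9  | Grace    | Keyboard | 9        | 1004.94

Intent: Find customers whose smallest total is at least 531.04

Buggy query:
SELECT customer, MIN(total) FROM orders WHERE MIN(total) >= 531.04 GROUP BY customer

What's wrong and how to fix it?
Bug: Aggregates like MIN are computed per group after WHERE runs

Fix: Replace WHERE with HAVING after the GROUP BY

Corrected query:
SELECT customer, MIN(total) FROM orders GROUP BY customer HAVING MIN(total) >= 531.04

Result:
customer | MIN(total)
---------+-----------
Eve      | 714.7     
Frank    | 1610.66   
Grace    | 939.8     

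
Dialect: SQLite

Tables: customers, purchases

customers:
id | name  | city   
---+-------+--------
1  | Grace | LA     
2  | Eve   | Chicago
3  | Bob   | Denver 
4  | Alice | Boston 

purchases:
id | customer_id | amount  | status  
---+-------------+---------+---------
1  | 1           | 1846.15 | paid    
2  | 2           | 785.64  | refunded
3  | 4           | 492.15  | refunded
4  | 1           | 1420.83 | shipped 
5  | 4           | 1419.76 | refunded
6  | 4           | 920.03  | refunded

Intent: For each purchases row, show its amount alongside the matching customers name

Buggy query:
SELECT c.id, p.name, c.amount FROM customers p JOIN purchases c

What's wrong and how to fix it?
Bug: JOIN with no ON clause produces a cartesian product; every purchases row pairs with every customers row

Fix: Specify the join condition linking the foreign key to the parent id

Corrected query:
SELECT c.id, p.name, c.amount FROM customers p JOIN purchases c ON c.customer_id = p.id

Result:
id | name  | amount 
---+-------+--------
1  | Grace | 1846.15
2  | Eve   | 785.64 
3  | Alice | 492.15 
4  | Grace | 1420.83
5  | Alice | 1419.76
6  | Alice | 920.03 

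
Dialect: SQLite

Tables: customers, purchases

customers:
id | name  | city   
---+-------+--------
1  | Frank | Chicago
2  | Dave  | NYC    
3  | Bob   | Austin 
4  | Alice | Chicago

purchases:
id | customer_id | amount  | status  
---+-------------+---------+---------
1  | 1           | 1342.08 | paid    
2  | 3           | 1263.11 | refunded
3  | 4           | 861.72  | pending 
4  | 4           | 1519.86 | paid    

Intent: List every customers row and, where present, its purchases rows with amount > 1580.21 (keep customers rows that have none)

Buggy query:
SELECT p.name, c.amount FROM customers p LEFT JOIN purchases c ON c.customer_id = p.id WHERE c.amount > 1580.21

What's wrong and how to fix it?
Bug: Filtering c.amount in WHERE discards the NULL rows produced by LEFT JOIN, turning it into an inner join

Fix: Move the right-table condition into the ON clause so unmatched parents are kept

Corrected query:
SELECT p.name, c.amount FROM customers p LEFT JOIN purchases c ON c.customer_id = p.id AND c.amount > 1580.21

Result:
name  | amount
------+-------
Frank | NULL  
Dave  | NULL  
Bob   | NULL  
Alice | NULL  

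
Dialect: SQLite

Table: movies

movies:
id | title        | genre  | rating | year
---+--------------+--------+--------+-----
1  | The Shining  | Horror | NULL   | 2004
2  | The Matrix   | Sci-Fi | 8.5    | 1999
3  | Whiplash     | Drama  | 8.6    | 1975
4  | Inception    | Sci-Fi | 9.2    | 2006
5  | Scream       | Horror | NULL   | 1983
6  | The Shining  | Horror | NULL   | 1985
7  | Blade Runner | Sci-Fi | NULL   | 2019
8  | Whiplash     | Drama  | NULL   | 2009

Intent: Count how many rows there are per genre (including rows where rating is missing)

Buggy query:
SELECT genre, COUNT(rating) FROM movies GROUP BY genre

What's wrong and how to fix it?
Bug: COUNT(rating) skips NULLs, so groups with missing rating are undercounted

Fix: Use COUNT(*) to count all rows regardless of NULL

Corrected query:
SELECT genre, COUNT(*) FROM movies GROUP BY genre

Result:
genre  | COUNT(*)
-------+---------
Drama  | 2       
Horror | 3       
Sci-Fi | 3       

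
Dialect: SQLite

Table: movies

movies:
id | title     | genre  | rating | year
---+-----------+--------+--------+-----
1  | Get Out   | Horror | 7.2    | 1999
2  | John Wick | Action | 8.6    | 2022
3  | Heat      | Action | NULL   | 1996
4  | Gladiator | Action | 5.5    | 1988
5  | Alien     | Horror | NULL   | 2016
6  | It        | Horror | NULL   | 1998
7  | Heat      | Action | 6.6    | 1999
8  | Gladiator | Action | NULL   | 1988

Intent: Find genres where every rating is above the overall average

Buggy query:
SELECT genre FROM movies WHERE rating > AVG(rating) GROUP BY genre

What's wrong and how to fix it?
Bug: WHERE evaluates per row before aggregation, so AVG() is unavailable

Fix: Compute the overall average in a scalar subquery and compare each group's MIN against it in HAVING

Corrected query:
SELECT genre FROM movies GROUP BY genre HAVING MIN(rating) > (SELECT AVG(rating) FROM movies)

Result:
genre 
------
Horror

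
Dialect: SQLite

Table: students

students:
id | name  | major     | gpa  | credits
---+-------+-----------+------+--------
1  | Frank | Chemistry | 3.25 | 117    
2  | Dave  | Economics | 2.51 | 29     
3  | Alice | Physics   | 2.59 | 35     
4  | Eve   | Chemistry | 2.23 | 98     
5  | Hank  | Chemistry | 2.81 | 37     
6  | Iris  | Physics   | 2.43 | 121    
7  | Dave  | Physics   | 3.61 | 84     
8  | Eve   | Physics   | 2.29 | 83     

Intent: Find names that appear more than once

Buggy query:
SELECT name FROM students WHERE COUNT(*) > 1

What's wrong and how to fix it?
Bug: WHERE can't reference COUNT(*); aggregates are computed after WHERE

Fix: GROUP BY name, then filter groups with HAVING COUNT(*) > 1

Corrected query:
SELECT name FROM students GROUP BY name HAVING COUNT(*) > 1

Result:
name
----
Dave
Eve 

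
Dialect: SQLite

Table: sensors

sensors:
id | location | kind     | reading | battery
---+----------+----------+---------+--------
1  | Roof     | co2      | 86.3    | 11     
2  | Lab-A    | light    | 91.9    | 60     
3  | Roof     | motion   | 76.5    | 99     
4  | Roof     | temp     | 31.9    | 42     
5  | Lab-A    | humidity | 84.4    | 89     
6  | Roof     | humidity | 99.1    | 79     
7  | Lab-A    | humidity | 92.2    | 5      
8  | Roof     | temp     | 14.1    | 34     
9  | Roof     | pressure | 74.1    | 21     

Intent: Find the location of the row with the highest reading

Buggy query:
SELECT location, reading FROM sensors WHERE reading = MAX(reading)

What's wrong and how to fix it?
Bug: WHERE is evaluated per row; an aggregate over the whole table isn't defined there

Fix: Use a subquery: WHERE reading = (SELECT MAX(reading) FROM sensors)

Corrected query:
SELECT location, reading FROM sensors WHERE reading = (SELECT MAX(reading) FROM sensors)

Result:
location | reading
---------+--------
Roof     | 99.1   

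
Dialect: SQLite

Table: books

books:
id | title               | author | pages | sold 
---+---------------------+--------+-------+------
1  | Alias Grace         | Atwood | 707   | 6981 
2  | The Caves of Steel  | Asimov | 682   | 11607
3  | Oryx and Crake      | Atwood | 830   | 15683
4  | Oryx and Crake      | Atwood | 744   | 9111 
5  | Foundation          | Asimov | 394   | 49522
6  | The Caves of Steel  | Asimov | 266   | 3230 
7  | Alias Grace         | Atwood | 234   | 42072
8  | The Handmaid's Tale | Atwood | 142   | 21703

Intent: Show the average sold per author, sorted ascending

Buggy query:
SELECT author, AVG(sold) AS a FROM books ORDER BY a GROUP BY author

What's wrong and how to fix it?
Bug: GROUP BY must precede ORDER BY

Fix: Reorder: SELECT … FROM … GROUP BY … ORDER BY …

Corrected query:
SELECT author, AVG(sold) AS a FROM books GROUP BY author ORDER BY a

Result:
author | a    
-------+------
Atwood | 19110
Asimov | 21453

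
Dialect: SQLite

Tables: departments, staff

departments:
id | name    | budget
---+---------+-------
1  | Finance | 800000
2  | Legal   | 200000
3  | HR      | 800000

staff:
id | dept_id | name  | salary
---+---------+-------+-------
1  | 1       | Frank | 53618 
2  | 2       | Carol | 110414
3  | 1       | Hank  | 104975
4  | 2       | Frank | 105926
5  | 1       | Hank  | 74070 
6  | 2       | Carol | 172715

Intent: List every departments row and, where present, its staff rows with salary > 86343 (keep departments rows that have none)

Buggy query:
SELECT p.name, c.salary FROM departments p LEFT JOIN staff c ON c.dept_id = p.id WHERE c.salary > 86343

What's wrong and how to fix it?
Bug: A WHERE condition on the right-hand table after LEFT JOIN drops unmatched parents

Fix: Put 'c.salary > 86343' in the JOIN's ON clause instead of WHERE

Corrected query:
SELECT p.name, c.salary FROM departments p LEFT JOIN staff c ON c.dept_id = p.id AND c.salary > 86343

Result:
name    | salary
--------+-------
Finance | 104975
Legal   | 105926
Legal   | 110414
Legal   | 172715
HR      | NULL  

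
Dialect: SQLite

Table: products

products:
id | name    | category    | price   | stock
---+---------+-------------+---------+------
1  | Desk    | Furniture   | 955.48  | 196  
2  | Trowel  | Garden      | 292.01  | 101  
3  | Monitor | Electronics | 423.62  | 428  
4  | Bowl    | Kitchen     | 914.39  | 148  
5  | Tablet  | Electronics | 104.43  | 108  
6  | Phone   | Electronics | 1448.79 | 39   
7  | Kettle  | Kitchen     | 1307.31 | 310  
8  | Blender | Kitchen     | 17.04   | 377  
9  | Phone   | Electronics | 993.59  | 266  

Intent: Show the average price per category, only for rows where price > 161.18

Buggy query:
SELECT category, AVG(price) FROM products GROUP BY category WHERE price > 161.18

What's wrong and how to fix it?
Bug: WHERE cannot follow GROUP BY

Fix: Move the WHERE clause before GROUP BY

Corrected query:
SELECT category, AVG(price) FROM products WHERE price > 161.18 GROUP BY category

Result:
category    | AVG(price)
------------+-----------
Electronics | 955.333333
Furniture   | 955.48    
Garden      | 292.01    
Kitchen     | 1110.85   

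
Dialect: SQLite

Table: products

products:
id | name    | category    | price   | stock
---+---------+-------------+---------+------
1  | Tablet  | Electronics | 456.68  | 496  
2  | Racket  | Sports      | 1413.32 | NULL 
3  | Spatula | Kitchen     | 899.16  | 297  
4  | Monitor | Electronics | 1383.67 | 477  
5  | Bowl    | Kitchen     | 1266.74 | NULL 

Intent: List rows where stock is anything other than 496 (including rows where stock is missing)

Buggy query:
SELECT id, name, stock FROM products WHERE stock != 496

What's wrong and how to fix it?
Bug: 'stock != 496' is unknown when stock is NULL, so NULL rows are silently excluded

Fix: Add an explicit OR stock IS NULL to include the missing-value rows

Corrected query:
SELECT id, name, stock FROM products WHERE stock != 496 OR stock IS NULL

Result:
id | name    | stock
---+---------+------
2  | Racket  | NULL 
3  | Spatula | 297  
4  | Monitor | 477  
5  | Bowl    | NULL 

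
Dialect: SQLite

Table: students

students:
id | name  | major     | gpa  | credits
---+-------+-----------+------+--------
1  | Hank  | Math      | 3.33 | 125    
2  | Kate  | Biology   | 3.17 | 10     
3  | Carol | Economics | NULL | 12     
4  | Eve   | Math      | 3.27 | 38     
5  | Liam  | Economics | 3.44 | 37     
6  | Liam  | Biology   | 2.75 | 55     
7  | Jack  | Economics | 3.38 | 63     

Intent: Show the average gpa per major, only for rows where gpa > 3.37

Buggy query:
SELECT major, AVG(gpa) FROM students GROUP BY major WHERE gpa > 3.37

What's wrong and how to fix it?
Bug: Row-level WHERE must come before GROUP BY in the clause order

Fix: Place WHERE between FROM and GROUP BY

Corrected query:
SELECT major, AVG(gpa) FROM students WHERE gpa > 3.37 GROUP BY major

Result:
major     | AVG(gpa)
----------+---------
Economics | 3.41    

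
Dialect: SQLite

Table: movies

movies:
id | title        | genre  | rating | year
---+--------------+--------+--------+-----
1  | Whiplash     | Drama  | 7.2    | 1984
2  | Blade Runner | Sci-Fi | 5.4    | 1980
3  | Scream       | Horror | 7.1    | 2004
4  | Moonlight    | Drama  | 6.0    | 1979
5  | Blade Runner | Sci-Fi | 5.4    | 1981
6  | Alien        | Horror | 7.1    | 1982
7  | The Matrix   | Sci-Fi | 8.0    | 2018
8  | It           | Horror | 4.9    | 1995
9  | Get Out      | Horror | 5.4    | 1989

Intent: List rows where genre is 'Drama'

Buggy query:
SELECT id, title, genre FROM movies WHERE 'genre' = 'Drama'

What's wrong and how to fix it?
Bug: 'genre' in single quotes is a string literal, not the column; the comparison is literal-vs-literal and never true

Fix: Reference the column as genre without single quotes

Corrected query:
SELECT id, title, genre FROM movies WHERE genre = 'Drama'

Result:
id | title     | genre
---+-----------+------
1  | Whiplash  | Drama
4  | Moonlight | Drama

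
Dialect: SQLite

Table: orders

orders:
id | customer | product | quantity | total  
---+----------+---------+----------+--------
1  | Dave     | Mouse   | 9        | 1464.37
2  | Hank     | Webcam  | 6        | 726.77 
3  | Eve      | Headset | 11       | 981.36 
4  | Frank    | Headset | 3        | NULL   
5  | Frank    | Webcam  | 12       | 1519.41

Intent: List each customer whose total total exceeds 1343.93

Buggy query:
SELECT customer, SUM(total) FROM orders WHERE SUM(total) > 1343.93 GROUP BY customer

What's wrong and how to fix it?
Bug: SUM(total) is an aggregate, but WHERE filters rows before aggregation

Fix: Use HAVING (which filters groups after aggregation) instead of WHERE

Corrected query:
SELECT customer, SUM(total) FROM orders GROUP BY customer HAVING SUM(total) > 1343.93

Result:
customer | SUM(total)
---------+-----------
Dave     | 1464.37   
Frank    | 1519.41   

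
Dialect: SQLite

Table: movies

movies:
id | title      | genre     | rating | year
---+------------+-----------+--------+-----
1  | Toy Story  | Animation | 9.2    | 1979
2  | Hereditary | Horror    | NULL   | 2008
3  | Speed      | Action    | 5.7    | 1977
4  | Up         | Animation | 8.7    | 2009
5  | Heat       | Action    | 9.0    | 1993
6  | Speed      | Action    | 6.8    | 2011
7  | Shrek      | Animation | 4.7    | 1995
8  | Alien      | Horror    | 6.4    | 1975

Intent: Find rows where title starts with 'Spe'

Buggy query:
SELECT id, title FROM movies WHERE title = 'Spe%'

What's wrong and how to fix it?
Bug: Wildcards only work with LIKE; '=' treats '%' as a literal character

Fix: Use LIKE for wildcard pattern matching

Corrected query:
SELECT id, title FROM movies WHERE title LIKE 'Spe%'

Result:
id | title
---+------
3  | Speed
6  | Speed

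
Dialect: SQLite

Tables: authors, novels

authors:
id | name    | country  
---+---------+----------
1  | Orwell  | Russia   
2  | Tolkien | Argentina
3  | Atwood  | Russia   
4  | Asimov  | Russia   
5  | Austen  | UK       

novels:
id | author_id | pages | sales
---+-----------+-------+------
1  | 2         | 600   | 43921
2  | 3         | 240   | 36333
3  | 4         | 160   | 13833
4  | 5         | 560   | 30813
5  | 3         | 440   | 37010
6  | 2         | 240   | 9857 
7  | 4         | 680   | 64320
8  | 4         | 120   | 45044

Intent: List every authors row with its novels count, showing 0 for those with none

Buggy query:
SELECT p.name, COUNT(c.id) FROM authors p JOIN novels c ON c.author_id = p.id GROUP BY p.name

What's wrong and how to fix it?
Bug: An inner join excludes parents with zero children

Fix: Use LEFT JOIN so parents without children still appear (COUNT(c.id) gives 0)

Corrected query:
SELECT p.name, COUNT(c.id) FROM authors p LEFT JOIN novels c ON c.author_id = p.id GROUP BY p.name

Result:
name    | COUNT(c.id)
--------+------------
Asimov  | 3          
Atwood  | 2          
Austen  | 1          
Orwell  | 0          
Tolkien | 2          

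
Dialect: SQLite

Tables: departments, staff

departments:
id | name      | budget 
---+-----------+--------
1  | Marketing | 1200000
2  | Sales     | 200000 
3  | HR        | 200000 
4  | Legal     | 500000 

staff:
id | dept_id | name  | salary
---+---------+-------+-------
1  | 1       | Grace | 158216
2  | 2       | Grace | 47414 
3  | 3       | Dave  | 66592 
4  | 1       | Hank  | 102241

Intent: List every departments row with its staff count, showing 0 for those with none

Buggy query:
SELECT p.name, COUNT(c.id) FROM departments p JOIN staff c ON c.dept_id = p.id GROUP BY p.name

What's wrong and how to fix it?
Bug: INNER JOIN drops departments rows that have no matching staff rows

Fix: Switch to LEFT JOIN to retain unmatched parent rows

Corrected query:
SELECT p.name, COUNT(c.id) FROM departments p LEFT JOIN staff c ON c.dept_id = p.id GROUP BY p.name

Result:
name      | COUNT(c.id)
----------+------------
HR        | 1          
Legal     | 0          
Marketing | 2          
Sales     | 1          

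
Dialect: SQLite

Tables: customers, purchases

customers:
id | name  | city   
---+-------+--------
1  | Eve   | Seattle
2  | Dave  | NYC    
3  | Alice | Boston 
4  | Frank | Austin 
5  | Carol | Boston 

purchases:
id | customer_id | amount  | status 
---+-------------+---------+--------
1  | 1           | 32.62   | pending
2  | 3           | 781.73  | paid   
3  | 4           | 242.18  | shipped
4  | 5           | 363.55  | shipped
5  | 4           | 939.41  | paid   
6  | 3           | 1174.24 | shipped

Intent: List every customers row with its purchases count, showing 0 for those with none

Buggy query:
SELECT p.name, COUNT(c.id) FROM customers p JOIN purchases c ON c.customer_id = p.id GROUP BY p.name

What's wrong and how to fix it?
Bug: INNER JOIN drops customers rows that have no matching purchases rows

Fix: Use LEFT JOIN so parents without children still appear (COUNT(c.id) gives 0)

Corrected query:
SELECT p.name, COUNT(c.id) FROM customers p LEFT JOIN purchases c ON c.customer_id = p.id GROUP BY p.name

Result:
name  | COUNT(c.id)
------+------------
Alice | 2          
Carol | 1          
Dave  | 0          
Eve   | 1          
Frank | 2          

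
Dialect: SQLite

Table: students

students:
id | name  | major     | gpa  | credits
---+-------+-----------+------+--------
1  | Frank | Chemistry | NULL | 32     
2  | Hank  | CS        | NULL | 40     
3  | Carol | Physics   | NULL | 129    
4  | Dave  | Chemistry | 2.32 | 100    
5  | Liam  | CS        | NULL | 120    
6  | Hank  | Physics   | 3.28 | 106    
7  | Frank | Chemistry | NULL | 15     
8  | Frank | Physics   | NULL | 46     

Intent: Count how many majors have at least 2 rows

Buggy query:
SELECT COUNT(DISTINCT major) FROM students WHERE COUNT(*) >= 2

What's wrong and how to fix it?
Bug: WHERE filters individual rows, not groups, so a group-level COUNT is invalid there

Fix: Use a subquery that GROUPs and filters with HAVING, then count its rows

Corrected query:
SELECT COUNT(*) FROM (SELECT major FROM students GROUP BY major HAVING COUNT(*) >= 2)

Result:
COUNT(*)
--------
3       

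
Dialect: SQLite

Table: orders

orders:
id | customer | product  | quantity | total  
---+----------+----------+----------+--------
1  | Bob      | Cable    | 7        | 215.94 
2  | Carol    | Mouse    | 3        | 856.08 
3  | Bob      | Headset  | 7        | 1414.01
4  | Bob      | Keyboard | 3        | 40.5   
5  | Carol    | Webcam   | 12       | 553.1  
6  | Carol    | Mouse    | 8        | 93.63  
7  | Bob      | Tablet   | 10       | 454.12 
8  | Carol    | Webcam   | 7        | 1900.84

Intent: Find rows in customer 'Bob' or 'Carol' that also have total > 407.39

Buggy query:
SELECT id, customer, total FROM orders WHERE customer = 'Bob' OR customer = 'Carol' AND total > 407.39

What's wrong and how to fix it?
Bug: AND binds tighter than OR, so this parses as customer = 'Bob' OR (customer = 'Carol' AND total > 407.39)

Fix: Group the OR with parentheses (or use IN), then AND the threshold

Corrected query:
SELECT id, customer, total FROM orders WHERE (customer = 'Bob' OR customer = 'Carol') AND total > 407.39

Result:
id | customer | total  
---+----------+--------
2  | Carol    | 856.08 
3  | Bob      | 1414.01
5  | Carol    | 553.1  
7  | Bob      | 454.12 
8  | Carol    | 1900.84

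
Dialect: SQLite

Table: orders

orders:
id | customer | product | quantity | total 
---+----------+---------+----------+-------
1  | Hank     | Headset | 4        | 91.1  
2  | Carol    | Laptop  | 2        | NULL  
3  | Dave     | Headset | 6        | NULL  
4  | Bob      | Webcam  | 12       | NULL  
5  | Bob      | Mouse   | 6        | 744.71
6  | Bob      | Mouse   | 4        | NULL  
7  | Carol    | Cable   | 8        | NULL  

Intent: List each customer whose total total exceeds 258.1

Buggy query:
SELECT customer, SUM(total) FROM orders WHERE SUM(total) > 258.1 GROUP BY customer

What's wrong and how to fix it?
Bug: WHERE runs before GROUP BY, so aggregates aren't available there

Fix: Move the aggregate condition to a HAVING clause

Corrected query:
SELECT customer, SUM(total) FROM orders GROUP BY customer HAVING SUM(total) > 258.1

Result:
customer | SUM(total)
---------+-----------
Bob      | 744.71    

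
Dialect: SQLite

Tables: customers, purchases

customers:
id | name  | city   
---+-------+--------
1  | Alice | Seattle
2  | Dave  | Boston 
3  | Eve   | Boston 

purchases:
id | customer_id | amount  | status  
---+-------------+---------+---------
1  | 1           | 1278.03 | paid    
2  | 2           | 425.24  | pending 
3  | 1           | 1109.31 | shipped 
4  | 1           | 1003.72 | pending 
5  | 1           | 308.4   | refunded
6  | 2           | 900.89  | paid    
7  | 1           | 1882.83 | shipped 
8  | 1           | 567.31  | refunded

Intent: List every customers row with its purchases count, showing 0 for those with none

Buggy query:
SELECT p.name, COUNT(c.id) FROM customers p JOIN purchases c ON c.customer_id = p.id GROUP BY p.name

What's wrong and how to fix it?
Bug: An inner join excludes parents with zero children

Fix: Use LEFT JOIN so parents without children still appear (COUNT(c.id) gives 0)

Corrected query:
SELECT p.name, COUNT(c.id) FROM customers p LEFT JOIN purchases c ON c.customer_id = p.id GROUP BY p.name

Result:
name  | COUNT(c.id)
------+------------
Alice | 6          
Dave  | 2          
Eve   | 0          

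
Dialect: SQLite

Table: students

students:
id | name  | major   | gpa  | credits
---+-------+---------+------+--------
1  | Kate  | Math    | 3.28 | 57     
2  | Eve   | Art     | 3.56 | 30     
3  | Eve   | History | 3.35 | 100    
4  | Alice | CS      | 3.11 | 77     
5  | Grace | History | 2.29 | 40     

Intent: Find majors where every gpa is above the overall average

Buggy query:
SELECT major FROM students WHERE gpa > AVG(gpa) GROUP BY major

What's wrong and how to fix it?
Bug: WHERE evaluates per row before aggregation, so AVG() is unavailable

Fix: Use a subquery for AVG and a HAVING MIN(...) filter so the condition holds for every row in the group

Corrected query:
SELECT major FROM students GROUP BY major HAVING MIN(gpa) > (SELECT AVG(gpa) FROM students)

Result:
major
-----
Art  
Math 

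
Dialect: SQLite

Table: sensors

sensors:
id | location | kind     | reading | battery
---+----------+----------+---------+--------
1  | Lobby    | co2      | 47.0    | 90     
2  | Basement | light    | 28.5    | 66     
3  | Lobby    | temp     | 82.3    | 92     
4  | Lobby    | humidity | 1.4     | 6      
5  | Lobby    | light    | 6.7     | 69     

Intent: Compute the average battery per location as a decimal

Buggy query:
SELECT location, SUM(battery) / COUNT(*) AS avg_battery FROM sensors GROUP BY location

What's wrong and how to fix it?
Bug: SUM(battery) and COUNT(*) are both integers; the division truncates the fractional part

Fix: Cast one side to REAL so the division keeps the fractional part

Corrected query:
SELECT location, SUM(battery) * 1.0 / COUNT(*) AS avg_battery FROM sensors GROUP BY location

Result:
location | avg_battery
---------+------------
Basement | 66         
Lobby    | 64.25      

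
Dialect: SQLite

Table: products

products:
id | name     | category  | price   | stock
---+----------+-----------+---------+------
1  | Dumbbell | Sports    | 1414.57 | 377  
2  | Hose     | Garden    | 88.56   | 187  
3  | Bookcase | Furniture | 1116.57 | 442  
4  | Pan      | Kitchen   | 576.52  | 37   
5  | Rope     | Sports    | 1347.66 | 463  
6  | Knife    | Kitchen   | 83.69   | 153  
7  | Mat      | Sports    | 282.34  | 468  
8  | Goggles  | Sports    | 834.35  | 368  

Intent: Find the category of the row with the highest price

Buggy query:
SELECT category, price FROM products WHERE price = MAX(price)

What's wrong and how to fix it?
Bug: MAX(price) is an aggregate and cannot be used directly in WHERE

Fix: Use a subquery: WHERE price = (SELECT MAX(price) FROM products)

Corrected query:
SELECT category, price FROM products WHERE price = (SELECT MAX(price) FROM products)

Result:
category | price  
---------+--------
Sports   | 1414.57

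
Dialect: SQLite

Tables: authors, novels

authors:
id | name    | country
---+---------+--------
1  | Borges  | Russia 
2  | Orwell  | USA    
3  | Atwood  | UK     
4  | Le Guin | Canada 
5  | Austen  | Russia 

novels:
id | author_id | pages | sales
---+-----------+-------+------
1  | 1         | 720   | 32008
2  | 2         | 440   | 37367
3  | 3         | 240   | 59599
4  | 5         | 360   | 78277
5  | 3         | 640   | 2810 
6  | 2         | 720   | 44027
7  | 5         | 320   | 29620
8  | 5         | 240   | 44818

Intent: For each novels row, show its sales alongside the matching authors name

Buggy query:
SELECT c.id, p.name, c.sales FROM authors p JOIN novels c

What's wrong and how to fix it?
Bug: JOIN with no ON clause produces a cartesian product; every novels row pairs with every authors row

Fix: Add ON c.author_id = p.id to the JOIN

Corrected query:
SELECT c.id, p.name, c.sales FROM authors p JOIN novels c ON c.author_id = p.id

Result:
id | name   | sales
---+--------+------
1  | Borges | 32008
2  | Orwell | 37367
3  | Atwood | 59599
4  | Austen | 78277
5  | Atwood | 2810 
6  | Orwell | 44027
7  | Austen | 29620
8  | Austen | 44818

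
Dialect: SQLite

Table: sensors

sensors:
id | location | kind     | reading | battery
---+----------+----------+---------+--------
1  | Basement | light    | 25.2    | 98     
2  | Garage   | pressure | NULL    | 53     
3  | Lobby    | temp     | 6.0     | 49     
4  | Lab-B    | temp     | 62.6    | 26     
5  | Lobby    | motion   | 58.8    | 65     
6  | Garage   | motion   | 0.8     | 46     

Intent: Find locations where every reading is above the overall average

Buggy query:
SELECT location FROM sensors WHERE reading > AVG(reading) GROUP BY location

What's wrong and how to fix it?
Bug: WHERE evaluates per row before aggregation, so AVG() is unavailable

Fix: Compute the overall average in a scalar subquery and compare each group's MIN against it in HAVING

Corrected query:
SELECT location FROM sensors GROUP BY location HAVING MIN(reading) > (SELECT AVG(reading) FROM sensors)

Result:
location
--------
Lab-B   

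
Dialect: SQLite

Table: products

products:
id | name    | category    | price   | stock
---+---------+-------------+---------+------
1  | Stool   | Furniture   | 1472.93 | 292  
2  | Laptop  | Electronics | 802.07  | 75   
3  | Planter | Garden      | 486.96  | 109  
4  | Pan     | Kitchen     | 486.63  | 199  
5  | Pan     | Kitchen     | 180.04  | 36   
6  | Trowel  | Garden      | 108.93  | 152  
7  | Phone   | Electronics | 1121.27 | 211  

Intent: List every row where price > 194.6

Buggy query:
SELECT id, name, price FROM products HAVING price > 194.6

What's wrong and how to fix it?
Bug: HAVING filters the output of aggregation, but this query has no GROUP BY and no aggregate functions, so SQLite rejects it (HAVING clause on a non-aggregate query); the condition here is per row

Fix: Use WHERE for row-level filtering

Corrected query:
SELECT id, name, price FROM products WHERE price > 194.6

Result:
id | name    | price  
---+---------+--------
1  | Stool   | 1472.93
2  | Laptop  | 802.07 
3  | Planter | 486.96 
4  | Pan     | 486.63 
7  | Phone   | 1121.27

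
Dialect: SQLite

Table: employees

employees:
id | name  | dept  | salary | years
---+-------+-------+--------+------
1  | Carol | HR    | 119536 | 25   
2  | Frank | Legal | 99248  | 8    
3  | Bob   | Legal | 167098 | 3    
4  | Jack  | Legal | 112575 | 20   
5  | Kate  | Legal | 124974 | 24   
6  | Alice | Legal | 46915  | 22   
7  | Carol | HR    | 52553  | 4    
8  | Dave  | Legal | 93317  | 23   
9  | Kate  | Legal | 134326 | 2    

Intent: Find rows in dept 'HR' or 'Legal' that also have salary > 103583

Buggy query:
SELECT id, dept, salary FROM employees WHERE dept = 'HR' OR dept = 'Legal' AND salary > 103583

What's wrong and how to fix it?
Bug: Without parentheses, AND is evaluated before OR, so the salary filter only applies to the 'Legal' branch

Fix: Group the OR with parentheses (or use IN), then AND the threshold

Corrected query:
SELECT id, dept, salary FROM employees WHERE (dept = 'HR' OR dept = 'Legal') AND salary > 103583

Result:
id | dept  | salary
---+-------+-------
1  | HR    | 119536
3  | Legal | 167098
4  | Legal | 112575
5  | Legal | 124974
9  | Legal | 134326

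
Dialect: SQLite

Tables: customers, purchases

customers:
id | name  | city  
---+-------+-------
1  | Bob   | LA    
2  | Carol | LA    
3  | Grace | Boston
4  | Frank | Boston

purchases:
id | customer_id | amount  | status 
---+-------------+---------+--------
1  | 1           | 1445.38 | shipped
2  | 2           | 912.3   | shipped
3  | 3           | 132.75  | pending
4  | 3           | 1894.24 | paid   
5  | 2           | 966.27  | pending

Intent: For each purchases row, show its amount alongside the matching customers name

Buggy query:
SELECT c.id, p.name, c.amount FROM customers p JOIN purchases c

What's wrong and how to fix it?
Bug: Missing join condition: each purchases row is matched to all customers rows instead of just its own

Fix: Specify the join condition linking the foreign key to the parent id

Corrected query:
SELECT c.id, p.name, c.amount FROM customers p JOIN purchases c ON c.customer_id = p.id

Result:
id | name  | amount 
---+-------+--------
1  | Bob   | 1445.38
2  | Carol | 912.3  
3  | Grace | 132.75 
4  | Grace | 1894.24
5  | Carol | 966.27 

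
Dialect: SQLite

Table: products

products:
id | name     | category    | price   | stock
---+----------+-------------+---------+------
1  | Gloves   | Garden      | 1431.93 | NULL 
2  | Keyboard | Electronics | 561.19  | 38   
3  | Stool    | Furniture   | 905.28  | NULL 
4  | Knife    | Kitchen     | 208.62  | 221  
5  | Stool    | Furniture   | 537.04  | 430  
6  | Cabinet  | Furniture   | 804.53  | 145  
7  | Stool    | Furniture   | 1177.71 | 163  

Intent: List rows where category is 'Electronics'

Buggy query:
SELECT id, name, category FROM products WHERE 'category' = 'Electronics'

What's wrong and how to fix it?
Bug: Single quotes denote string literals in SQL; the column name is being compared as a constant string

Fix: Reference the column as category without single quotes

Corrected query:
SELECT id, name, category FROM products WHERE category = 'Electronics'

Result:
id | name     | category   
---+----------+------------
2  | Keyboard | Electronics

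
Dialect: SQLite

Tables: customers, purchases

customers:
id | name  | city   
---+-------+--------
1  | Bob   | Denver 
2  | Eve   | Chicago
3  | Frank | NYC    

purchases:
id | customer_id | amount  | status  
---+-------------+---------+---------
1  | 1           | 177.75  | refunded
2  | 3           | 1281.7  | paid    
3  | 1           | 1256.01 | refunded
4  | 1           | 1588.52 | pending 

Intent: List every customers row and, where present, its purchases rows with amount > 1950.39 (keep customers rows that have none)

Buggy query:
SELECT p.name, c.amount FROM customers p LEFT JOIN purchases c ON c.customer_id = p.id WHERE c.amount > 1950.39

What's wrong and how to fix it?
Bug: Filtering c.amount in WHERE discards the NULL rows produced by LEFT JOIN, turning it into an inner join

Fix: Move the right-table condition into the ON clause so unmatched parents are kept

Corrected query:
SELECT p.name, c.amount FROM customers p LEFT JOIN purchases c ON c.customer_id = p.id AND c.amount > 1950.39

Result:
name  | amount
------+-------
Bob   | NULL  
Eve   | NULL  
Frank | NULL  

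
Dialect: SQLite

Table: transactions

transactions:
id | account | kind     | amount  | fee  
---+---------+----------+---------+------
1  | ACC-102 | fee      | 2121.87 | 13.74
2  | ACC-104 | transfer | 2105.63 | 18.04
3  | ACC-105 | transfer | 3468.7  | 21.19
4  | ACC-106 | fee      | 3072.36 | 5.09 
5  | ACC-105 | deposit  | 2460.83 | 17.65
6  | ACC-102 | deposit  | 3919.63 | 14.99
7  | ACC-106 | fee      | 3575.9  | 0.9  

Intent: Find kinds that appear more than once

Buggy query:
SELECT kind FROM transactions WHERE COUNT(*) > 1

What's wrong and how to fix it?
Bug: COUNT(*) is an aggregate and cannot be used in WHERE

Fix: GROUP BY kind, then filter groups with HAVING COUNT(*) > 1

Corrected query:
SELECT kind FROM transactions GROUP BY kind HAVING COUNT(*) > 1

Result:
kind    
--------
deposit 
fee     
transfer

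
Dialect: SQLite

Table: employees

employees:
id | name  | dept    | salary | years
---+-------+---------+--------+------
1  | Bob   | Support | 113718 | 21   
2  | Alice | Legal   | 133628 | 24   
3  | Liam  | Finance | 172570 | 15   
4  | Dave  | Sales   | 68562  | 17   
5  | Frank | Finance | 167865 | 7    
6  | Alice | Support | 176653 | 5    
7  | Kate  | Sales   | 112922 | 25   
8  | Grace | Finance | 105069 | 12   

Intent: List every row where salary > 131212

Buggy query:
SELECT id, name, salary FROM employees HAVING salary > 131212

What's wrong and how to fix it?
Bug: HAVING filters the output of aggregation, but this query has no GROUP BY and no aggregate functions, so SQLite rejects it (HAVING clause on a non-aggregate query); the condition here is per row

Fix: Replace HAVING with WHERE since the condition applies to individual rows

Corrected query:
SELECT id, name, salary FROM employees WHERE salary > 131212

Result:
id | name  | salary
---+-------+-------
2  | Alice | 133628
3  | Liam  | 172570
5  | Frank | 167865
6  | Alice | 176653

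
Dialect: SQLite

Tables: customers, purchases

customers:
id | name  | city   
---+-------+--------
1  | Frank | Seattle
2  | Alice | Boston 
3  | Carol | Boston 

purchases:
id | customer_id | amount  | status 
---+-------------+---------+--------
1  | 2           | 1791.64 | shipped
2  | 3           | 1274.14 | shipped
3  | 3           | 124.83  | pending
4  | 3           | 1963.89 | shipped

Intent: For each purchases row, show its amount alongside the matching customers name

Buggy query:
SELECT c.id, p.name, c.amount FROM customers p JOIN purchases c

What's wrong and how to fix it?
Bug: JOIN with no ON clause produces a cartesian product; every purchases row pairs with every customers row

Fix: Add ON c.customer_id = p.id to the JOIN

Corrected query:
SELECT c.id, p.name, c.amount FROM customers p JOIN purchases c ON c.customer_id = p.id

Result:
id | name  | amount 
---+-------+--------
1  | Alice | 1791.64
2  | Carol | 1274.14
3  | Carol | 124.83 
4  | Carol | 1963.89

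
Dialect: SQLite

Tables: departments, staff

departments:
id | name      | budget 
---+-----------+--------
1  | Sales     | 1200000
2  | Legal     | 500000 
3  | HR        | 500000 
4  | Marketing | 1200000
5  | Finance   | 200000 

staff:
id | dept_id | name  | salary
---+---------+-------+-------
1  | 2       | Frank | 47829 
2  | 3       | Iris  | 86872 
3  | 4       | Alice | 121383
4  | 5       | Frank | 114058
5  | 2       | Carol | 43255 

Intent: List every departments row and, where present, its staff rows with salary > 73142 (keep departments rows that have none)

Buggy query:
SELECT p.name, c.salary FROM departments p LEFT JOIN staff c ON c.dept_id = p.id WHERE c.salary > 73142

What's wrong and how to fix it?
Bug: Filtering c.salary in WHERE discards the NULL rows produced by LEFT JOIN, turning it into an inner join

Fix: Move the right-table condition into the ON clause so unmatched parents are kept

Corrected query:
SELECT p.name, c.salary FROM departments p LEFT JOIN staff c ON c.dept_id = p.id AND c.salary > 73142

Result:
name      | salary
----------+-------
Sales     | NULL  
Legal     | NULL  
HR        | 86872 
Marketing | 121383
Finance   | 114058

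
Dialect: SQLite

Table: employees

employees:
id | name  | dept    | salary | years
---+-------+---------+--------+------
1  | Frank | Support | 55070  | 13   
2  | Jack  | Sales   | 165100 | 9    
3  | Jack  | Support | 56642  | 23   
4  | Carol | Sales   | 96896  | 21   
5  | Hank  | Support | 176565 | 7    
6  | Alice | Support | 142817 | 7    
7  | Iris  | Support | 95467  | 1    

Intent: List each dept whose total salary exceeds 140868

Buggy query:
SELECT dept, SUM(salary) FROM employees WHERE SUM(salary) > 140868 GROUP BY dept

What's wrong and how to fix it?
Bug: SUM(salary) is an aggregate, but WHERE filters rows before aggregation

Fix: Use HAVING (which filters groups after aggregation) instead of WHERE

Corrected query:
SELECT dept, SUM(salary) FROM employees GROUP BY dept HAVING SUM(salary) > 140868

Result:
dept    | SUM(salary)
--------+------------
Sales   | 261996     
Support | 526561     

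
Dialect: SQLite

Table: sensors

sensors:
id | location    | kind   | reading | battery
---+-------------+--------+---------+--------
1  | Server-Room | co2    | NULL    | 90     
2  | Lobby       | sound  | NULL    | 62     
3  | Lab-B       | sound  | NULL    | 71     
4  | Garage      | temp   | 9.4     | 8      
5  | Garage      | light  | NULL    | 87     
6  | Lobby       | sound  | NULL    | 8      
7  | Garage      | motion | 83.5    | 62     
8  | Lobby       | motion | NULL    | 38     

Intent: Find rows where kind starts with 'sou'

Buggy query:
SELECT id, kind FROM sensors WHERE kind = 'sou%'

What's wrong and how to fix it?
Bug: '=' compares the literal string including the % character; pattern matching needs LIKE

Fix: Replace '=' with LIKE so 'sou%' is treated as a pattern

Corrected query:
SELECT id, kind FROM sensors WHERE kind LIKE 'sou%'

Result:
id | kind 
---+------
2  | sound
3  | sound
6  | sound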